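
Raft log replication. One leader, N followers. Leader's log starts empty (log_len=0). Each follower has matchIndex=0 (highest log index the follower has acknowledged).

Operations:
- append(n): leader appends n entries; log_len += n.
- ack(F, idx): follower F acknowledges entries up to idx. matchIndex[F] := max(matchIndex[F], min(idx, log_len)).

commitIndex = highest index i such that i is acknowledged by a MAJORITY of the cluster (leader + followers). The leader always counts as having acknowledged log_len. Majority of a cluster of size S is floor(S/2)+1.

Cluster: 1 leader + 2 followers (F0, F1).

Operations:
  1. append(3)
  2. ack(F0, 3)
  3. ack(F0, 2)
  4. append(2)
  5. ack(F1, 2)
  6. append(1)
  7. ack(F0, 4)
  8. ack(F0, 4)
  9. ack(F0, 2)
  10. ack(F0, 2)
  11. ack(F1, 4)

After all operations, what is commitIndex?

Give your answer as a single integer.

Op 1: append 3 -> log_len=3
Op 2: F0 acks idx 3 -> match: F0=3 F1=0; commitIndex=3
Op 3: F0 acks idx 2 -> match: F0=3 F1=0; commitIndex=3
Op 4: append 2 -> log_len=5
Op 5: F1 acks idx 2 -> match: F0=3 F1=2; commitIndex=3
Op 6: append 1 -> log_len=6
Op 7: F0 acks idx 4 -> match: F0=4 F1=2; commitIndex=4
Op 8: F0 acks idx 4 -> match: F0=4 F1=2; commitIndex=4
Op 9: F0 acks idx 2 -> match: F0=4 F1=2; commitIndex=4
Op 10: F0 acks idx 2 -> match: F0=4 F1=2; commitIndex=4
Op 11: F1 acks idx 4 -> match: F0=4 F1=4; commitIndex=4

Answer: 4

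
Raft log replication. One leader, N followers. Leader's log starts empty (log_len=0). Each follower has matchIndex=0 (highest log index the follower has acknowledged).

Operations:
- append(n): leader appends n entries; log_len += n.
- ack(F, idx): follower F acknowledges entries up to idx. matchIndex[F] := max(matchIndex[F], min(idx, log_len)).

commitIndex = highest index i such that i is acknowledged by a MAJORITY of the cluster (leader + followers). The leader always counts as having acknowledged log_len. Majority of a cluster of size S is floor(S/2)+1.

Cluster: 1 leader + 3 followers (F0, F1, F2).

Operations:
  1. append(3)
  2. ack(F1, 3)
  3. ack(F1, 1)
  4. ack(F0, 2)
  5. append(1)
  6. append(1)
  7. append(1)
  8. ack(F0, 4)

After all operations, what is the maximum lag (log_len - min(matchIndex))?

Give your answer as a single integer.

Answer: 6

Derivation:
Op 1: append 3 -> log_len=3
Op 2: F1 acks idx 3 -> match: F0=0 F1=3 F2=0; commitIndex=0
Op 3: F1 acks idx 1 -> match: F0=0 F1=3 F2=0; commitIndex=0
Op 4: F0 acks idx 2 -> match: F0=2 F1=3 F2=0; commitIndex=2
Op 5: append 1 -> log_len=4
Op 6: append 1 -> log_len=5
Op 7: append 1 -> log_len=6
Op 8: F0 acks idx 4 -> match: F0=4 F1=3 F2=0; commitIndex=3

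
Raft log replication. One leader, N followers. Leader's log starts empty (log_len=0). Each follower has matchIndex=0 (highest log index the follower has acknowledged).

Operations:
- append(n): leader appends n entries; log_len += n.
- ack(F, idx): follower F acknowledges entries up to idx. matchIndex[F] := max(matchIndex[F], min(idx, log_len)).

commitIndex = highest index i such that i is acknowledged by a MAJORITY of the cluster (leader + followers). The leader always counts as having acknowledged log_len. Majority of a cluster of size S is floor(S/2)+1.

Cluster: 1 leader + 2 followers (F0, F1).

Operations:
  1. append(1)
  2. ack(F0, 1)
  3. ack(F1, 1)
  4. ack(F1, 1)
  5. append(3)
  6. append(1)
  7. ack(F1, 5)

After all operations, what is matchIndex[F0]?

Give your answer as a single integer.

Op 1: append 1 -> log_len=1
Op 2: F0 acks idx 1 -> match: F0=1 F1=0; commitIndex=1
Op 3: F1 acks idx 1 -> match: F0=1 F1=1; commitIndex=1
Op 4: F1 acks idx 1 -> match: F0=1 F1=1; commitIndex=1
Op 5: append 3 -> log_len=4
Op 6: append 1 -> log_len=5
Op 7: F1 acks idx 5 -> match: F0=1 F1=5; commitIndex=5

Answer: 1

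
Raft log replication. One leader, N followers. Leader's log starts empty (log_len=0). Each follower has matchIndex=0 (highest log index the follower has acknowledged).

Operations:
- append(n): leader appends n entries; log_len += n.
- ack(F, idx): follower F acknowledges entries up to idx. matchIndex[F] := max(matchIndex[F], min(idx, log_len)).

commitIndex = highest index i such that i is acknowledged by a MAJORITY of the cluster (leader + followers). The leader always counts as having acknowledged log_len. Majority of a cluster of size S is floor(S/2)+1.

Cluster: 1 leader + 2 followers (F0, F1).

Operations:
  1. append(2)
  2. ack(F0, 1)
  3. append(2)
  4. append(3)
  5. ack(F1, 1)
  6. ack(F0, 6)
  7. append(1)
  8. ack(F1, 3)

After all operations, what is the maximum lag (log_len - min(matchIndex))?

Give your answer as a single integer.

Answer: 5

Derivation:
Op 1: append 2 -> log_len=2
Op 2: F0 acks idx 1 -> match: F0=1 F1=0; commitIndex=1
Op 3: append 2 -> log_len=4
Op 4: append 3 -> log_len=7
Op 5: F1 acks idx 1 -> match: F0=1 F1=1; commitIndex=1
Op 6: F0 acks idx 6 -> match: F0=6 F1=1; commitIndex=6
Op 7: append 1 -> log_len=8
Op 8: F1 acks idx 3 -> match: F0=6 F1=3; commitIndex=6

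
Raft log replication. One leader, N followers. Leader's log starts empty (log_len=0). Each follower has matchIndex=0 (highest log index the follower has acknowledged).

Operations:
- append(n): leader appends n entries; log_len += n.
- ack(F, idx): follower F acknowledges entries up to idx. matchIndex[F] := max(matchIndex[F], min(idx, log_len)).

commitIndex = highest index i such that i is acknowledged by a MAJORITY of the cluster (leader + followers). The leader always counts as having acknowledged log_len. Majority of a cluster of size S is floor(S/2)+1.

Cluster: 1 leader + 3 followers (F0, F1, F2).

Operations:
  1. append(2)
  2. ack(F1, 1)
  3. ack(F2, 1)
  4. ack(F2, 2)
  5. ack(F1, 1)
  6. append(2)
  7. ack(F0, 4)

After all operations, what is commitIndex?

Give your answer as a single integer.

Answer: 2

Derivation:
Op 1: append 2 -> log_len=2
Op 2: F1 acks idx 1 -> match: F0=0 F1=1 F2=0; commitIndex=0
Op 3: F2 acks idx 1 -> match: F0=0 F1=1 F2=1; commitIndex=1
Op 4: F2 acks idx 2 -> match: F0=0 F1=1 F2=2; commitIndex=1
Op 5: F1 acks idx 1 -> match: F0=0 F1=1 F2=2; commitIndex=1
Op 6: append 2 -> log_len=4
Op 7: F0 acks idx 4 -> match: F0=4 F1=1 F2=2; commitIndex=2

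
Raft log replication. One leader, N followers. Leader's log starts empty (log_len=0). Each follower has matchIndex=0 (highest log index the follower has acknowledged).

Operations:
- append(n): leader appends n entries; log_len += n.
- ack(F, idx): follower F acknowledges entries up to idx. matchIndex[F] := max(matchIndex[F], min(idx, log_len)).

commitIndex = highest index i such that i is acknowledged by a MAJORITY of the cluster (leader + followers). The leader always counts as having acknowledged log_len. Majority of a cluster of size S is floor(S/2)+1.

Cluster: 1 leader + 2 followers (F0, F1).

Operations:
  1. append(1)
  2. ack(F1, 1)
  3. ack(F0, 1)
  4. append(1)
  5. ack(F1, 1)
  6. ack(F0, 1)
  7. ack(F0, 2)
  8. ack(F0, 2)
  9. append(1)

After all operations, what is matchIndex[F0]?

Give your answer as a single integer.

Answer: 2

Derivation:
Op 1: append 1 -> log_len=1
Op 2: F1 acks idx 1 -> match: F0=0 F1=1; commitIndex=1
Op 3: F0 acks idx 1 -> match: F0=1 F1=1; commitIndex=1
Op 4: append 1 -> log_len=2
Op 5: F1 acks idx 1 -> match: F0=1 F1=1; commitIndex=1
Op 6: F0 acks idx 1 -> match: F0=1 F1=1; commitIndex=1
Op 7: F0 acks idx 2 -> match: F0=2 F1=1; commitIndex=2
Op 8: F0 acks idx 2 -> match: F0=2 F1=1; commitIndex=2
Op 9: append 1 -> log_len=3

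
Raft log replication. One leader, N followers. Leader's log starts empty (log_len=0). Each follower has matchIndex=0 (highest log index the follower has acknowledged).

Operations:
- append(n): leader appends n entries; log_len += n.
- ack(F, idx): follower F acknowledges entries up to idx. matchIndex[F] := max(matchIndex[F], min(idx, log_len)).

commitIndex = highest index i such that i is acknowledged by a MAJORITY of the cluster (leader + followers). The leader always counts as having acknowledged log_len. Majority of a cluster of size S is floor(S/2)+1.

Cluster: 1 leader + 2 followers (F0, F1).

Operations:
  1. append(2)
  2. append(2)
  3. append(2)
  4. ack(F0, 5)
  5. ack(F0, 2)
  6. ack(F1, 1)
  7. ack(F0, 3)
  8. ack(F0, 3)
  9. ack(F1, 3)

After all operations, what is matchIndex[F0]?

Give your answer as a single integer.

Answer: 5

Derivation:
Op 1: append 2 -> log_len=2
Op 2: append 2 -> log_len=4
Op 3: append 2 -> log_len=6
Op 4: F0 acks idx 5 -> match: F0=5 F1=0; commitIndex=5
Op 5: F0 acks idx 2 -> match: F0=5 F1=0; commitIndex=5
Op 6: F1 acks idx 1 -> match: F0=5 F1=1; commitIndex=5
Op 7: F0 acks idx 3 -> match: F0=5 F1=1; commitIndex=5
Op 8: F0 acks idx 3 -> match: F0=5 F1=1; commitIndex=5
Op 9: F1 acks idx 3 -> match: F0=5 F1=3; commitIndex=5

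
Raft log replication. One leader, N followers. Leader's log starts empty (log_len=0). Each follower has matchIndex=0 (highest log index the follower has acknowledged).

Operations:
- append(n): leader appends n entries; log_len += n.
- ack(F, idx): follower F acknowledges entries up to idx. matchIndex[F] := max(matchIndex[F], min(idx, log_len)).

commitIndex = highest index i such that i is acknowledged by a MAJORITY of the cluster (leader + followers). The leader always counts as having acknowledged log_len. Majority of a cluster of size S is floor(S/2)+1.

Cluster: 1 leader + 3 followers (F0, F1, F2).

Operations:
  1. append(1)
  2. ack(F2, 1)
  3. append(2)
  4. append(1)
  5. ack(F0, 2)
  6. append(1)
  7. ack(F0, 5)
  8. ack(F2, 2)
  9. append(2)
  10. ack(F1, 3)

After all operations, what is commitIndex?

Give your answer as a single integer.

Answer: 3

Derivation:
Op 1: append 1 -> log_len=1
Op 2: F2 acks idx 1 -> match: F0=0 F1=0 F2=1; commitIndex=0
Op 3: append 2 -> log_len=3
Op 4: append 1 -> log_len=4
Op 5: F0 acks idx 2 -> match: F0=2 F1=0 F2=1; commitIndex=1
Op 6: append 1 -> log_len=5
Op 7: F0 acks idx 5 -> match: F0=5 F1=0 F2=1; commitIndex=1
Op 8: F2 acks idx 2 -> match: F0=5 F1=0 F2=2; commitIndex=2
Op 9: append 2 -> log_len=7
Op 10: F1 acks idx 3 -> match: F0=5 F1=3 F2=2; commitIndex=3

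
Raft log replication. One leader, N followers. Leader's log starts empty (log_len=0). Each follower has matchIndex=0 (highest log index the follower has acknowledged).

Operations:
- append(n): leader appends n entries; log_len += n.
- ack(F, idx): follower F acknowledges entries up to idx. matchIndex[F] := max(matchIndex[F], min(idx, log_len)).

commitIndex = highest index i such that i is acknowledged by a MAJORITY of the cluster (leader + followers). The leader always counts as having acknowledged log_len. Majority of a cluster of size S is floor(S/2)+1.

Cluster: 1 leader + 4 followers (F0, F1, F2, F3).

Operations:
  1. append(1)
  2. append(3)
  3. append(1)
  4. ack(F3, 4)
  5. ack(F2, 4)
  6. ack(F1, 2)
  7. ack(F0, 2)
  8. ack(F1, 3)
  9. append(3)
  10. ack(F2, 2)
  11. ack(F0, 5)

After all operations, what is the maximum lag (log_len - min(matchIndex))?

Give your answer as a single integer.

Op 1: append 1 -> log_len=1
Op 2: append 3 -> log_len=4
Op 3: append 1 -> log_len=5
Op 4: F3 acks idx 4 -> match: F0=0 F1=0 F2=0 F3=4; commitIndex=0
Op 5: F2 acks idx 4 -> match: F0=0 F1=0 F2=4 F3=4; commitIndex=4
Op 6: F1 acks idx 2 -> match: F0=0 F1=2 F2=4 F3=4; commitIndex=4
Op 7: F0 acks idx 2 -> match: F0=2 F1=2 F2=4 F3=4; commitIndex=4
Op 8: F1 acks idx 3 -> match: F0=2 F1=3 F2=4 F3=4; commitIndex=4
Op 9: append 3 -> log_len=8
Op 10: F2 acks idx 2 -> match: F0=2 F1=3 F2=4 F3=4; commitIndex=4
Op 11: F0 acks idx 5 -> match: F0=5 F1=3 F2=4 F3=4; commitIndex=4

Answer: 5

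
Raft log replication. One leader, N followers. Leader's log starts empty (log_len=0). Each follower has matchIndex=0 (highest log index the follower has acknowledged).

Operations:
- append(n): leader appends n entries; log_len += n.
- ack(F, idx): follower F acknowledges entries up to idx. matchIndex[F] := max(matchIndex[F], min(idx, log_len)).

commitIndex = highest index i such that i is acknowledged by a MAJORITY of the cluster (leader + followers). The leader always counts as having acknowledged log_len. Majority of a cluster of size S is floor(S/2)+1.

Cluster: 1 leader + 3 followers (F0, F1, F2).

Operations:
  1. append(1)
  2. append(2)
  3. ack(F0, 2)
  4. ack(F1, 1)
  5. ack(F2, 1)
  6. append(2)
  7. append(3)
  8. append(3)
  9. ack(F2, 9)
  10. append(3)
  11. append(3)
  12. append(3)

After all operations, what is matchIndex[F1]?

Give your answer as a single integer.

Op 1: append 1 -> log_len=1
Op 2: append 2 -> log_len=3
Op 3: F0 acks idx 2 -> match: F0=2 F1=0 F2=0; commitIndex=0
Op 4: F1 acks idx 1 -> match: F0=2 F1=1 F2=0; commitIndex=1
Op 5: F2 acks idx 1 -> match: F0=2 F1=1 F2=1; commitIndex=1
Op 6: append 2 -> log_len=5
Op 7: append 3 -> log_len=8
Op 8: append 3 -> log_len=11
Op 9: F2 acks idx 9 -> match: F0=2 F1=1 F2=9; commitIndex=2
Op 10: append 3 -> log_len=14
Op 11: append 3 -> log_len=17
Op 12: append 3 -> log_len=20

Answer: 1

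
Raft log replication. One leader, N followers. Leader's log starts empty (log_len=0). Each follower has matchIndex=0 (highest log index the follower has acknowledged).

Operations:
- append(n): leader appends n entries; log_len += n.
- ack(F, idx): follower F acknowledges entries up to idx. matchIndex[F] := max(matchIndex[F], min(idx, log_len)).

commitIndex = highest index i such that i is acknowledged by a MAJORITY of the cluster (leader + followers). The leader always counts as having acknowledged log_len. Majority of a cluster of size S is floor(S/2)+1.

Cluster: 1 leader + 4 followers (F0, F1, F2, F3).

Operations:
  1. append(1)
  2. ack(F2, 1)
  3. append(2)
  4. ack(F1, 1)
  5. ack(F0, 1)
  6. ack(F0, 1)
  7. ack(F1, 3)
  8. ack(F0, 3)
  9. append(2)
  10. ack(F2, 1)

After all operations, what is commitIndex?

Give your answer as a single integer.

Answer: 3

Derivation:
Op 1: append 1 -> log_len=1
Op 2: F2 acks idx 1 -> match: F0=0 F1=0 F2=1 F3=0; commitIndex=0
Op 3: append 2 -> log_len=3
Op 4: F1 acks idx 1 -> match: F0=0 F1=1 F2=1 F3=0; commitIndex=1
Op 5: F0 acks idx 1 -> match: F0=1 F1=1 F2=1 F3=0; commitIndex=1
Op 6: F0 acks idx 1 -> match: F0=1 F1=1 F2=1 F3=0; commitIndex=1
Op 7: F1 acks idx 3 -> match: F0=1 F1=3 F2=1 F3=0; commitIndex=1
Op 8: F0 acks idx 3 -> match: F0=3 F1=3 F2=1 F3=0; commitIndex=3
Op 9: append 2 -> log_len=5
Op 10: F2 acks idx 1 -> match: F0=3 F1=3 F2=1 F3=0; commitIndex=3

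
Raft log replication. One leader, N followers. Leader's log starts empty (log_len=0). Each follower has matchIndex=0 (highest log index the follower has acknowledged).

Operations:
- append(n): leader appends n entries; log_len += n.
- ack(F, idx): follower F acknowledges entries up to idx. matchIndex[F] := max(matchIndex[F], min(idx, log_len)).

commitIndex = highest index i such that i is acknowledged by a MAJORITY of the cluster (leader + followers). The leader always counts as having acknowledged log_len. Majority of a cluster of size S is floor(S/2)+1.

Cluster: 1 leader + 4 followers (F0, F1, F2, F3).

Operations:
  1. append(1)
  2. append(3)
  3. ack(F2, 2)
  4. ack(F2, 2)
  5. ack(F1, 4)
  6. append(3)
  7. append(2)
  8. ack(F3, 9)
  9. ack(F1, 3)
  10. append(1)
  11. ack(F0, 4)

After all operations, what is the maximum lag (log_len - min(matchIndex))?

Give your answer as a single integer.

Answer: 8

Derivation:
Op 1: append 1 -> log_len=1
Op 2: append 3 -> log_len=4
Op 3: F2 acks idx 2 -> match: F0=0 F1=0 F2=2 F3=0; commitIndex=0
Op 4: F2 acks idx 2 -> match: F0=0 F1=0 F2=2 F3=0; commitIndex=0
Op 5: F1 acks idx 4 -> match: F0=0 F1=4 F2=2 F3=0; commitIndex=2
Op 6: append 3 -> log_len=7
Op 7: append 2 -> log_len=9
Op 8: F3 acks idx 9 -> match: F0=0 F1=4 F2=2 F3=9; commitIndex=4
Op 9: F1 acks idx 3 -> match: F0=0 F1=4 F2=2 F3=9; commitIndex=4
Op 10: append 1 -> log_len=10
Op 11: F0 acks idx 4 -> match: F0=4 F1=4 F2=2 F3=9; commitIndex=4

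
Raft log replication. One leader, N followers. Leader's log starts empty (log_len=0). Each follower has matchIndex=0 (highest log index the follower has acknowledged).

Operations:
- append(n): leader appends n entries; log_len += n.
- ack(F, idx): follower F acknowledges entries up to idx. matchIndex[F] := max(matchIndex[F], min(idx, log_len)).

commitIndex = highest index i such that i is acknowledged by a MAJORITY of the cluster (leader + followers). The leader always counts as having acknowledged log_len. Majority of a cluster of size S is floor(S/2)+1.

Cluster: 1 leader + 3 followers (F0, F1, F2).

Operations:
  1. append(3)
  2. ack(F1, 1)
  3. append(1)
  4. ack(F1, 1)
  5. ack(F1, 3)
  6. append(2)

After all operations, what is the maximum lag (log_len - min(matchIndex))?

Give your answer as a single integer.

Answer: 6

Derivation:
Op 1: append 3 -> log_len=3
Op 2: F1 acks idx 1 -> match: F0=0 F1=1 F2=0; commitIndex=0
Op 3: append 1 -> log_len=4
Op 4: F1 acks idx 1 -> match: F0=0 F1=1 F2=0; commitIndex=0
Op 5: F1 acks idx 3 -> match: F0=0 F1=3 F2=0; commitIndex=0
Op 6: append 2 -> log_len=6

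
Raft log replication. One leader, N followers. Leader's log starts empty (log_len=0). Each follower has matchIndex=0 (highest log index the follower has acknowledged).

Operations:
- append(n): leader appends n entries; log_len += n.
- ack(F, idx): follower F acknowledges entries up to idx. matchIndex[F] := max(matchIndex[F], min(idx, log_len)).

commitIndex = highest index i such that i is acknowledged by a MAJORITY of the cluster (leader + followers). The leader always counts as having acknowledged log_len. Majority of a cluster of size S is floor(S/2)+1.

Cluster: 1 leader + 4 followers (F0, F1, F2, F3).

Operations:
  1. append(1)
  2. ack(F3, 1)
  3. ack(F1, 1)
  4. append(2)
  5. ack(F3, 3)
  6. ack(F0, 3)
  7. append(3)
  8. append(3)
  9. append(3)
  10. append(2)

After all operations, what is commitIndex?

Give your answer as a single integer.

Answer: 3

Derivation:
Op 1: append 1 -> log_len=1
Op 2: F3 acks idx 1 -> match: F0=0 F1=0 F2=0 F3=1; commitIndex=0
Op 3: F1 acks idx 1 -> match: F0=0 F1=1 F2=0 F3=1; commitIndex=1
Op 4: append 2 -> log_len=3
Op 5: F3 acks idx 3 -> match: F0=0 F1=1 F2=0 F3=3; commitIndex=1
Op 6: F0 acks idx 3 -> match: F0=3 F1=1 F2=0 F3=3; commitIndex=3
Op 7: append 3 -> log_len=6
Op 8: append 3 -> log_len=9
Op 9: append 3 -> log_len=12
Op 10: append 2 -> log_len=14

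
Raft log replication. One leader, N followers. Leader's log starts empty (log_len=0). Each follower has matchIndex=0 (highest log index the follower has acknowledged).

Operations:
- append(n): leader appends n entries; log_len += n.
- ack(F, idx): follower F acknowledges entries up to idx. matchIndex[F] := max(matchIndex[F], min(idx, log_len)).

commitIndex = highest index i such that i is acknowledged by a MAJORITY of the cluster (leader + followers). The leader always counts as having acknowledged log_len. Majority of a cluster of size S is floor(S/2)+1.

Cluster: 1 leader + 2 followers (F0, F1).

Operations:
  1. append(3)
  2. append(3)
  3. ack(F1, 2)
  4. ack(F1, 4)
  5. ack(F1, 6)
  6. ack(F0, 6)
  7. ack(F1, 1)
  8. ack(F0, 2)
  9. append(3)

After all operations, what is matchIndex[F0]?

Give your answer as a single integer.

Op 1: append 3 -> log_len=3
Op 2: append 3 -> log_len=6
Op 3: F1 acks idx 2 -> match: F0=0 F1=2; commitIndex=2
Op 4: F1 acks idx 4 -> match: F0=0 F1=4; commitIndex=4
Op 5: F1 acks idx 6 -> match: F0=0 F1=6; commitIndex=6
Op 6: F0 acks idx 6 -> match: F0=6 F1=6; commitIndex=6
Op 7: F1 acks idx 1 -> match: F0=6 F1=6; commitIndex=6
Op 8: F0 acks idx 2 -> match: F0=6 F1=6; commitIndex=6
Op 9: append 3 -> log_len=9

Answer: 6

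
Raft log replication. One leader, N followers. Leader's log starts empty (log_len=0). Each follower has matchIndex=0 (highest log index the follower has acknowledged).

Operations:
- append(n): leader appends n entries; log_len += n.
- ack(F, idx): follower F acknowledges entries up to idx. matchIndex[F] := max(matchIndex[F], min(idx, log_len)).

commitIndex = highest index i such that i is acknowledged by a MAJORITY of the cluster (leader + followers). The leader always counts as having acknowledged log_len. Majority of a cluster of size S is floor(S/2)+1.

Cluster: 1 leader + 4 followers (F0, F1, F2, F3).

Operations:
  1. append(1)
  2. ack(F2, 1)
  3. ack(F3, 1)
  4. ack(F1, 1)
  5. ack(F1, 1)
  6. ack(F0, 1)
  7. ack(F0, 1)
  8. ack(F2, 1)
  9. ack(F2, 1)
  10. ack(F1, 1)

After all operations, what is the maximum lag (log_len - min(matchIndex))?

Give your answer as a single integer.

Op 1: append 1 -> log_len=1
Op 2: F2 acks idx 1 -> match: F0=0 F1=0 F2=1 F3=0; commitIndex=0
Op 3: F3 acks idx 1 -> match: F0=0 F1=0 F2=1 F3=1; commitIndex=1
Op 4: F1 acks idx 1 -> match: F0=0 F1=1 F2=1 F3=1; commitIndex=1
Op 5: F1 acks idx 1 -> match: F0=0 F1=1 F2=1 F3=1; commitIndex=1
Op 6: F0 acks idx 1 -> match: F0=1 F1=1 F2=1 F3=1; commitIndex=1
Op 7: F0 acks idx 1 -> match: F0=1 F1=1 F2=1 F3=1; commitIndex=1
Op 8: F2 acks idx 1 -> match: F0=1 F1=1 F2=1 F3=1; commitIndex=1
Op 9: F2 acks idx 1 -> match: F0=1 F1=1 F2=1 F3=1; commitIndex=1
Op 10: F1 acks idx 1 -> match: F0=1 F1=1 F2=1 F3=1; commitIndex=1

Answer: 0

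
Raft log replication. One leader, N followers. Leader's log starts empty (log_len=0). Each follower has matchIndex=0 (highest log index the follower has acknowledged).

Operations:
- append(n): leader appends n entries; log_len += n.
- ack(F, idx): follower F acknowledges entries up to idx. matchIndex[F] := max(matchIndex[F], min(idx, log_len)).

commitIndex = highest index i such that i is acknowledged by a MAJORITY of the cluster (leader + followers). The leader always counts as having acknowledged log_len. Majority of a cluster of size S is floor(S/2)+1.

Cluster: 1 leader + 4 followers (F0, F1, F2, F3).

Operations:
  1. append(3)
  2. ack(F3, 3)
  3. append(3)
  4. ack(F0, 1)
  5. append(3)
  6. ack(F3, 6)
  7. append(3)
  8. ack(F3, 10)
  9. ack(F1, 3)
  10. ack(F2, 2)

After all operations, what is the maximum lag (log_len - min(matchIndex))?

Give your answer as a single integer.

Answer: 11

Derivation:
Op 1: append 3 -> log_len=3
Op 2: F3 acks idx 3 -> match: F0=0 F1=0 F2=0 F3=3; commitIndex=0
Op 3: append 3 -> log_len=6
Op 4: F0 acks idx 1 -> match: F0=1 F1=0 F2=0 F3=3; commitIndex=1
Op 5: append 3 -> log_len=9
Op 6: F3 acks idx 6 -> match: F0=1 F1=0 F2=0 F3=6; commitIndex=1
Op 7: append 3 -> log_len=12
Op 8: F3 acks idx 10 -> match: F0=1 F1=0 F2=0 F3=10; commitIndex=1
Op 9: F1 acks idx 3 -> match: F0=1 F1=3 F2=0 F3=10; commitIndex=3
Op 10: F2 acks idx 2 -> match: F0=1 F1=3 F2=2 F3=10; commitIndex=3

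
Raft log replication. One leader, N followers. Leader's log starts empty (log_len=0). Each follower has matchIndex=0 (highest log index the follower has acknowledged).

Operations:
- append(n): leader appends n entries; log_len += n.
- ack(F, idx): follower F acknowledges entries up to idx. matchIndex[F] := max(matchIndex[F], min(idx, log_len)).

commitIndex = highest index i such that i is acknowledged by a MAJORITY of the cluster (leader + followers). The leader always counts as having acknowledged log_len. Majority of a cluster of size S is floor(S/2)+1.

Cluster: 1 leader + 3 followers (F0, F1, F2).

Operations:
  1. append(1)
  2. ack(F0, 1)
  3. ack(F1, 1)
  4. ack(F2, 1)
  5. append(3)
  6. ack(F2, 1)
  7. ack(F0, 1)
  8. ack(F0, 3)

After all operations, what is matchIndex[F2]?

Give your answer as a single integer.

Op 1: append 1 -> log_len=1
Op 2: F0 acks idx 1 -> match: F0=1 F1=0 F2=0; commitIndex=0
Op 3: F1 acks idx 1 -> match: F0=1 F1=1 F2=0; commitIndex=1
Op 4: F2 acks idx 1 -> match: F0=1 F1=1 F2=1; commitIndex=1
Op 5: append 3 -> log_len=4
Op 6: F2 acks idx 1 -> match: F0=1 F1=1 F2=1; commitIndex=1
Op 7: F0 acks idx 1 -> match: F0=1 F1=1 F2=1; commitIndex=1
Op 8: F0 acks idx 3 -> match: F0=3 F1=1 F2=1; commitIndex=1

Answer: 1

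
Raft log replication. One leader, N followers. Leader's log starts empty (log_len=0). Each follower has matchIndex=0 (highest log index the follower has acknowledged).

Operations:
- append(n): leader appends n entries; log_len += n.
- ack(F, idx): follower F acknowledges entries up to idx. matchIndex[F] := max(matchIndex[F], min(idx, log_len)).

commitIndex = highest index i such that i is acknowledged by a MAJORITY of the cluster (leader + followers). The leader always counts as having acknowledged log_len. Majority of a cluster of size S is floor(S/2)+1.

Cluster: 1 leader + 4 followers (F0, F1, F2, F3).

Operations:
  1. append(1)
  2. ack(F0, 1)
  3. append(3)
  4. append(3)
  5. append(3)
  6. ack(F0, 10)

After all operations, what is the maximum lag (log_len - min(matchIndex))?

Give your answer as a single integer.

Op 1: append 1 -> log_len=1
Op 2: F0 acks idx 1 -> match: F0=1 F1=0 F2=0 F3=0; commitIndex=0
Op 3: append 3 -> log_len=4
Op 4: append 3 -> log_len=7
Op 5: append 3 -> log_len=10
Op 6: F0 acks idx 10 -> match: F0=10 F1=0 F2=0 F3=0; commitIndex=0

Answer: 10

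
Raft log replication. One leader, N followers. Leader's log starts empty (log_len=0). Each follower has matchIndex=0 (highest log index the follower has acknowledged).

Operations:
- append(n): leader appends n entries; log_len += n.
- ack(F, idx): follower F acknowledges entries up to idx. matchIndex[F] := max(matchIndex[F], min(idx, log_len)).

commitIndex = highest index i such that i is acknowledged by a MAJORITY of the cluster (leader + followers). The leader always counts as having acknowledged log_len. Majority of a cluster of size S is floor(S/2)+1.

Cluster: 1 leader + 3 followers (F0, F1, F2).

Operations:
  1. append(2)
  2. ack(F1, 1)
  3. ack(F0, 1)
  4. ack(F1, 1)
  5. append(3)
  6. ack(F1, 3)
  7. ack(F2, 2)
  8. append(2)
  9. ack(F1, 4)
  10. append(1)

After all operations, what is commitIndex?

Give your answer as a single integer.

Op 1: append 2 -> log_len=2
Op 2: F1 acks idx 1 -> match: F0=0 F1=1 F2=0; commitIndex=0
Op 3: F0 acks idx 1 -> match: F0=1 F1=1 F2=0; commitIndex=1
Op 4: F1 acks idx 1 -> match: F0=1 F1=1 F2=0; commitIndex=1
Op 5: append 3 -> log_len=5
Op 6: F1 acks idx 3 -> match: F0=1 F1=3 F2=0; commitIndex=1
Op 7: F2 acks idx 2 -> match: F0=1 F1=3 F2=2; commitIndex=2
Op 8: append 2 -> log_len=7
Op 9: F1 acks idx 4 -> match: F0=1 F1=4 F2=2; commitIndex=2
Op 10: append 1 -> log_len=8

Answer: 2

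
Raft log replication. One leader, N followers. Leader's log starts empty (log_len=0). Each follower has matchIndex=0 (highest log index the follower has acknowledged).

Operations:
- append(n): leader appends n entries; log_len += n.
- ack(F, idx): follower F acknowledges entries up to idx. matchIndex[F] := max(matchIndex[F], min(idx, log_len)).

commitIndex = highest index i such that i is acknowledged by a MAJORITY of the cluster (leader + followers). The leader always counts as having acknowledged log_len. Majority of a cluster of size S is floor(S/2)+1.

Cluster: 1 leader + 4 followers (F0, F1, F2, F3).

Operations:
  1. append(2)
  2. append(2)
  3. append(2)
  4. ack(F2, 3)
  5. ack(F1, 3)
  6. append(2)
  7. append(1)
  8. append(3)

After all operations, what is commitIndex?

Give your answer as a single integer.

Op 1: append 2 -> log_len=2
Op 2: append 2 -> log_len=4
Op 3: append 2 -> log_len=6
Op 4: F2 acks idx 3 -> match: F0=0 F1=0 F2=3 F3=0; commitIndex=0
Op 5: F1 acks idx 3 -> match: F0=0 F1=3 F2=3 F3=0; commitIndex=3
Op 6: append 2 -> log_len=8
Op 7: append 1 -> log_len=9
Op 8: append 3 -> log_len=12

Answer: 3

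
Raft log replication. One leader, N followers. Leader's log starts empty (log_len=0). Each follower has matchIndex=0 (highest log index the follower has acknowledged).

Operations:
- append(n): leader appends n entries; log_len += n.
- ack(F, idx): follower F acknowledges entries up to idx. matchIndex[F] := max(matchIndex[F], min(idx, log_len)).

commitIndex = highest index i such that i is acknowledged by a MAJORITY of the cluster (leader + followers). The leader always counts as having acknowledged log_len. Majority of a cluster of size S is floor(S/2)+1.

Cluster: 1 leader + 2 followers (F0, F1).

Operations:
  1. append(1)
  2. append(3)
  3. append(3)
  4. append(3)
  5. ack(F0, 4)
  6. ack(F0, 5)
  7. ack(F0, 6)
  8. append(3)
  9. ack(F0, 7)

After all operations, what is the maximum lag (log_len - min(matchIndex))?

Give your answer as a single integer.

Answer: 13

Derivation:
Op 1: append 1 -> log_len=1
Op 2: append 3 -> log_len=4
Op 3: append 3 -> log_len=7
Op 4: append 3 -> log_len=10
Op 5: F0 acks idx 4 -> match: F0=4 F1=0; commitIndex=4
Op 6: F0 acks idx 5 -> match: F0=5 F1=0; commitIndex=5
Op 7: F0 acks idx 6 -> match: F0=6 F1=0; commitIndex=6
Op 8: append 3 -> log_len=13
Op 9: F0 acks idx 7 -> match: F0=7 F1=0; commitIndex=7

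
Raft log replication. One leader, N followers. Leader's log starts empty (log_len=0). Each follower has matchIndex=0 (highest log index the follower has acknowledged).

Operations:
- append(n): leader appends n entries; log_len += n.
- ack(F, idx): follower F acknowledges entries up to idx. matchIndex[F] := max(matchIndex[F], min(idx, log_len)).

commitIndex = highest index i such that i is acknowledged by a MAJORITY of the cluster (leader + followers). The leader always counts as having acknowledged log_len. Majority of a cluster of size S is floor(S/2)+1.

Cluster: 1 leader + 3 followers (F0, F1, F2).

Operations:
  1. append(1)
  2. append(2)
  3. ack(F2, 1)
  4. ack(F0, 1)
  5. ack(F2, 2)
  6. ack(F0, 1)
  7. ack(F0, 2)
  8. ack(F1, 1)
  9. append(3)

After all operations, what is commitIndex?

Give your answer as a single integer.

Answer: 2

Derivation:
Op 1: append 1 -> log_len=1
Op 2: append 2 -> log_len=3
Op 3: F2 acks idx 1 -> match: F0=0 F1=0 F2=1; commitIndex=0
Op 4: F0 acks idx 1 -> match: F0=1 F1=0 F2=1; commitIndex=1
Op 5: F2 acks idx 2 -> match: F0=1 F1=0 F2=2; commitIndex=1
Op 6: F0 acks idx 1 -> match: F0=1 F1=0 F2=2; commitIndex=1
Op 7: F0 acks idx 2 -> match: F0=2 F1=0 F2=2; commitIndex=2
Op 8: F1 acks idx 1 -> match: F0=2 F1=1 F2=2; commitIndex=2
Op 9: append 3 -> log_len=6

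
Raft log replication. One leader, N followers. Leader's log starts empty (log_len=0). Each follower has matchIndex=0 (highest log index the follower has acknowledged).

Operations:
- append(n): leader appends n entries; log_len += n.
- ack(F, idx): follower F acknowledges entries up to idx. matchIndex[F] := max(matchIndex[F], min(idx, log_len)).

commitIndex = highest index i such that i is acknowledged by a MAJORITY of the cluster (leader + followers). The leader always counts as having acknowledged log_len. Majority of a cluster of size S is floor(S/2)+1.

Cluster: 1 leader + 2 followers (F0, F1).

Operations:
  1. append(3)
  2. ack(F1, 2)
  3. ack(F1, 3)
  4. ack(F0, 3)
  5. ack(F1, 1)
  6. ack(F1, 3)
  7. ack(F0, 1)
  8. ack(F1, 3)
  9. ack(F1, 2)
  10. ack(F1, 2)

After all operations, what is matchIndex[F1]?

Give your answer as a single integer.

Op 1: append 3 -> log_len=3
Op 2: F1 acks idx 2 -> match: F0=0 F1=2; commitIndex=2
Op 3: F1 acks idx 3 -> match: F0=0 F1=3; commitIndex=3
Op 4: F0 acks idx 3 -> match: F0=3 F1=3; commitIndex=3
Op 5: F1 acks idx 1 -> match: F0=3 F1=3; commitIndex=3
Op 6: F1 acks idx 3 -> match: F0=3 F1=3; commitIndex=3
Op 7: F0 acks idx 1 -> match: F0=3 F1=3; commitIndex=3
Op 8: F1 acks idx 3 -> match: F0=3 F1=3; commitIndex=3
Op 9: F1 acks idx 2 -> match: F0=3 F1=3; commitIndex=3
Op 10: F1 acks idx 2 -> match: F0=3 F1=3; commitIndex=3

Answer: 3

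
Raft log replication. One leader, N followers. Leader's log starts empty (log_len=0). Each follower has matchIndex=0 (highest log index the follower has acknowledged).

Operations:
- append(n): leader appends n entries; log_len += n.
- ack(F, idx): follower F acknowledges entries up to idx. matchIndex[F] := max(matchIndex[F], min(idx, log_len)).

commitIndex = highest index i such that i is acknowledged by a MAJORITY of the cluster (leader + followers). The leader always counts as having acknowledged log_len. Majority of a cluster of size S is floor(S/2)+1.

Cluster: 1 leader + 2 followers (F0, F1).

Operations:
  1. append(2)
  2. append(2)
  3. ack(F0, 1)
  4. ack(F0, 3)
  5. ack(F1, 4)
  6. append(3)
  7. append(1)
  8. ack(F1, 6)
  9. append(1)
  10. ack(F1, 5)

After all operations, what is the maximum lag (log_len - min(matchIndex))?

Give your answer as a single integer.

Op 1: append 2 -> log_len=2
Op 2: append 2 -> log_len=4
Op 3: F0 acks idx 1 -> match: F0=1 F1=0; commitIndex=1
Op 4: F0 acks idx 3 -> match: F0=3 F1=0; commitIndex=3
Op 5: F1 acks idx 4 -> match: F0=3 F1=4; commitIndex=4
Op 6: append 3 -> log_len=7
Op 7: append 1 -> log_len=8
Op 8: F1 acks idx 6 -> match: F0=3 F1=6; commitIndex=6
Op 9: append 1 -> log_len=9
Op 10: F1 acks idx 5 -> match: F0=3 F1=6; commitIndex=6

Answer: 6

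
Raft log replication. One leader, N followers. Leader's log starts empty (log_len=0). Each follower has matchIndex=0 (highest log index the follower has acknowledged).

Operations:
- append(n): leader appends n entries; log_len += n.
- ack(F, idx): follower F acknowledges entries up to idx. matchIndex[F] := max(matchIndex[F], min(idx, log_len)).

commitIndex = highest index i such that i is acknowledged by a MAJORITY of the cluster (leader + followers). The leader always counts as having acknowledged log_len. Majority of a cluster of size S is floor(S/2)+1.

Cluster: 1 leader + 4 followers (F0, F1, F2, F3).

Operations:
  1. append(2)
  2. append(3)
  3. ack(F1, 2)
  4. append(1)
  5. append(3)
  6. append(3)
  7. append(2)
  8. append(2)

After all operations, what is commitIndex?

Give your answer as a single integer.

Op 1: append 2 -> log_len=2
Op 2: append 3 -> log_len=5
Op 3: F1 acks idx 2 -> match: F0=0 F1=2 F2=0 F3=0; commitIndex=0
Op 4: append 1 -> log_len=6
Op 5: append 3 -> log_len=9
Op 6: append 3 -> log_len=12
Op 7: append 2 -> log_len=14
Op 8: append 2 -> log_len=16

Answer: 0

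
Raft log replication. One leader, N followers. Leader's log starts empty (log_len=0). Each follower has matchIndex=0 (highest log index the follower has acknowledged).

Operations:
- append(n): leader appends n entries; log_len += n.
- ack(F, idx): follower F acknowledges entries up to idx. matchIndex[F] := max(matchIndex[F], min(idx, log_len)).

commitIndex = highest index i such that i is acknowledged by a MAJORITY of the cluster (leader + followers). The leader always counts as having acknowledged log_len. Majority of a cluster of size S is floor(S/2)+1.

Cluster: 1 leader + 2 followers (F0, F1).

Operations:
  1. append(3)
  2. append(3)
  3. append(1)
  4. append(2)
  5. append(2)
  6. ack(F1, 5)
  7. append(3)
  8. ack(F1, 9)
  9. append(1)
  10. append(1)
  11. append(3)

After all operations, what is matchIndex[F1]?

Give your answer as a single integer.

Answer: 9

Derivation:
Op 1: append 3 -> log_len=3
Op 2: append 3 -> log_len=6
Op 3: append 1 -> log_len=7
Op 4: append 2 -> log_len=9
Op 5: append 2 -> log_len=11
Op 6: F1 acks idx 5 -> match: F0=0 F1=5; commitIndex=5
Op 7: append 3 -> log_len=14
Op 8: F1 acks idx 9 -> match: F0=0 F1=9; commitIndex=9
Op 9: append 1 -> log_len=15
Op 10: append 1 -> log_len=16
Op 11: append 3 -> log_len=19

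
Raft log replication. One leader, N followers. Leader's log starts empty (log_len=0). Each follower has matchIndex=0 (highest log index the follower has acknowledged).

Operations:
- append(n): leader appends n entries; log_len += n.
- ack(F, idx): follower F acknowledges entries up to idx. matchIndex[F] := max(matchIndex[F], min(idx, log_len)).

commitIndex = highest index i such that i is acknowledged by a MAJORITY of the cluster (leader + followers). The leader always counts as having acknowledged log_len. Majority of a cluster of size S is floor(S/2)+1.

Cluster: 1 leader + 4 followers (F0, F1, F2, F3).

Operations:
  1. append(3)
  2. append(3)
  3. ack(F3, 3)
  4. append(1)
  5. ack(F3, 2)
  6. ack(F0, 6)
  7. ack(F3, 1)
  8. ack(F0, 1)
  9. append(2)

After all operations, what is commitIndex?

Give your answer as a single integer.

Op 1: append 3 -> log_len=3
Op 2: append 3 -> log_len=6
Op 3: F3 acks idx 3 -> match: F0=0 F1=0 F2=0 F3=3; commitIndex=0
Op 4: append 1 -> log_len=7
Op 5: F3 acks idx 2 -> match: F0=0 F1=0 F2=0 F3=3; commitIndex=0
Op 6: F0 acks idx 6 -> match: F0=6 F1=0 F2=0 F3=3; commitIndex=3
Op 7: F3 acks idx 1 -> match: F0=6 F1=0 F2=0 F3=3; commitIndex=3
Op 8: F0 acks idx 1 -> match: F0=6 F1=0 F2=0 F3=3; commitIndex=3
Op 9: append 2 -> log_len=9

Answer: 3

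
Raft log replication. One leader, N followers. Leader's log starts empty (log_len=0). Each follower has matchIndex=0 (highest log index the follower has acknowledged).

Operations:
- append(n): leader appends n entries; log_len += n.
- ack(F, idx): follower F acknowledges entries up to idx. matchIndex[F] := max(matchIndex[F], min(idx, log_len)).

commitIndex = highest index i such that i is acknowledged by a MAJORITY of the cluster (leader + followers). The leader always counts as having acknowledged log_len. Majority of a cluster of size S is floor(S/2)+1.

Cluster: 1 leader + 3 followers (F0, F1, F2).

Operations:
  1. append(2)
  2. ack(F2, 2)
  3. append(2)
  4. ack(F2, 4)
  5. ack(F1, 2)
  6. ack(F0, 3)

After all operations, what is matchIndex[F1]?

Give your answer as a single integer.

Answer: 2

Derivation:
Op 1: append 2 -> log_len=2
Op 2: F2 acks idx 2 -> match: F0=0 F1=0 F2=2; commitIndex=0
Op 3: append 2 -> log_len=4
Op 4: F2 acks idx 4 -> match: F0=0 F1=0 F2=4; commitIndex=0
Op 5: F1 acks idx 2 -> match: F0=0 F1=2 F2=4; commitIndex=2
Op 6: F0 acks idx 3 -> match: F0=3 F1=2 F2=4; commitIndex=3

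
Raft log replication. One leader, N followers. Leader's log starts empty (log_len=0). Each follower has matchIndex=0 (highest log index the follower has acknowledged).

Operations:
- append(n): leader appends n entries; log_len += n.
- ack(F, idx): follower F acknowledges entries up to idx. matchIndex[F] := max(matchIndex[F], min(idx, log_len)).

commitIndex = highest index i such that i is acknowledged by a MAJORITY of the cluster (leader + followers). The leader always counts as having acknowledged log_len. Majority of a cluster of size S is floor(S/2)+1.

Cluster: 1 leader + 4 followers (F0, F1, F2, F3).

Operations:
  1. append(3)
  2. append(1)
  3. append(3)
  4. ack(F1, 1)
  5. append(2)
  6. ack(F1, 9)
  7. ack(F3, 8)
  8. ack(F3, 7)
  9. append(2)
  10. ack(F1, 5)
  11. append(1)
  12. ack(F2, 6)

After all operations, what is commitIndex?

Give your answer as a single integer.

Answer: 8

Derivation:
Op 1: append 3 -> log_len=3
Op 2: append 1 -> log_len=4
Op 3: append 3 -> log_len=7
Op 4: F1 acks idx 1 -> match: F0=0 F1=1 F2=0 F3=0; commitIndex=0
Op 5: append 2 -> log_len=9
Op 6: F1 acks idx 9 -> match: F0=0 F1=9 F2=0 F3=0; commitIndex=0
Op 7: F3 acks idx 8 -> match: F0=0 F1=9 F2=0 F3=8; commitIndex=8
Op 8: F3 acks idx 7 -> match: F0=0 F1=9 F2=0 F3=8; commitIndex=8
Op 9: append 2 -> log_len=11
Op 10: F1 acks idx 5 -> match: F0=0 F1=9 F2=0 F3=8; commitIndex=8
Op 11: append 1 -> log_len=12
Op 12: F2 acks idx 6 -> match: F0=0 F1=9 F2=6 F3=8; commitIndex=8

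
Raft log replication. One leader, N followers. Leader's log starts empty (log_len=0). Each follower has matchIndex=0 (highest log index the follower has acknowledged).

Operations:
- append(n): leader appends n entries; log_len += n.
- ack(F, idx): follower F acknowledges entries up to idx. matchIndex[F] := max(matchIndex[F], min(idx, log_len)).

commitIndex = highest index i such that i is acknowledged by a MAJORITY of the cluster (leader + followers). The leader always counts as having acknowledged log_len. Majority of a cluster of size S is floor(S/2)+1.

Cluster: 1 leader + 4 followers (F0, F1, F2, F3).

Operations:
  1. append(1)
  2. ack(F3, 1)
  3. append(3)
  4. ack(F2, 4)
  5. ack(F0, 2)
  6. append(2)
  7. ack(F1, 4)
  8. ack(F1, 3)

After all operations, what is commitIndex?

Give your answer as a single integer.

Answer: 4

Derivation:
Op 1: append 1 -> log_len=1
Op 2: F3 acks idx 1 -> match: F0=0 F1=0 F2=0 F3=1; commitIndex=0
Op 3: append 3 -> log_len=4
Op 4: F2 acks idx 4 -> match: F0=0 F1=0 F2=4 F3=1; commitIndex=1
Op 5: F0 acks idx 2 -> match: F0=2 F1=0 F2=4 F3=1; commitIndex=2
Op 6: append 2 -> log_len=6
Op 7: F1 acks idx 4 -> match: F0=2 F1=4 F2=4 F3=1; commitIndex=4
Op 8: F1 acks idx 3 -> match: F0=2 F1=4 F2=4 F3=1; commitIndex=4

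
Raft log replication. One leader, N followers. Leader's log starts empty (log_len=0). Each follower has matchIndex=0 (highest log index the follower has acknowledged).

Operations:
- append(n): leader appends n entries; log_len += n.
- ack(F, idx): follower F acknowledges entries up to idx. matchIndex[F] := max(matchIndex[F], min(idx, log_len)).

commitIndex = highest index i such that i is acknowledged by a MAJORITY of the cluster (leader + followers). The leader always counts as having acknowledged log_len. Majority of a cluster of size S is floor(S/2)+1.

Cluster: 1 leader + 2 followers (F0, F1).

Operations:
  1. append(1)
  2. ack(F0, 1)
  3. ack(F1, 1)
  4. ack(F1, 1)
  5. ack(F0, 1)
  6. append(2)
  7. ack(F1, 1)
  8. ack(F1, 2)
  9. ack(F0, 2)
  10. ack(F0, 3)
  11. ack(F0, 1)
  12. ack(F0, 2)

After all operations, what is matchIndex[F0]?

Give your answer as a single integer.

Op 1: append 1 -> log_len=1
Op 2: F0 acks idx 1 -> match: F0=1 F1=0; commitIndex=1
Op 3: F1 acks idx 1 -> match: F0=1 F1=1; commitIndex=1
Op 4: F1 acks idx 1 -> match: F0=1 F1=1; commitIndex=1
Op 5: F0 acks idx 1 -> match: F0=1 F1=1; commitIndex=1
Op 6: append 2 -> log_len=3
Op 7: F1 acks idx 1 -> match: F0=1 F1=1; commitIndex=1
Op 8: F1 acks idx 2 -> match: F0=1 F1=2; commitIndex=2
Op 9: F0 acks idx 2 -> match: F0=2 F1=2; commitIndex=2
Op 10: F0 acks idx 3 -> match: F0=3 F1=2; commitIndex=3
Op 11: F0 acks idx 1 -> match: F0=3 F1=2; commitIndex=3
Op 12: F0 acks idx 2 -> match: F0=3 F1=2; commitIndex=3

Answer: 3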